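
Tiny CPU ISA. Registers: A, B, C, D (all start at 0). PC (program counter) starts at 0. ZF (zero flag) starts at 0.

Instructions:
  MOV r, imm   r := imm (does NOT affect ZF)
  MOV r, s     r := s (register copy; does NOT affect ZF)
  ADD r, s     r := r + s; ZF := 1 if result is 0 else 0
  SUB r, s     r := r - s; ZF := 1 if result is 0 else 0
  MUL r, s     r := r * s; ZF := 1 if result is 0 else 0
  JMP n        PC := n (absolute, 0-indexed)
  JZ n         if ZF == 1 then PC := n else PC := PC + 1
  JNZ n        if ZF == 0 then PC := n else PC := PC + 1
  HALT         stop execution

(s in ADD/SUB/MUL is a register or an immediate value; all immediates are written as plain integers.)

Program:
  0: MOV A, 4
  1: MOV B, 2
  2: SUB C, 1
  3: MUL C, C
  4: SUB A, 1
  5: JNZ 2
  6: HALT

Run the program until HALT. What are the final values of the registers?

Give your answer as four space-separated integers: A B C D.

Answer: 0 2 0 0

Derivation:
Step 1: PC=0 exec 'MOV A, 4'. After: A=4 B=0 C=0 D=0 ZF=0 PC=1
Step 2: PC=1 exec 'MOV B, 2'. After: A=4 B=2 C=0 D=0 ZF=0 PC=2
Step 3: PC=2 exec 'SUB C, 1'. After: A=4 B=2 C=-1 D=0 ZF=0 PC=3
Step 4: PC=3 exec 'MUL C, C'. After: A=4 B=2 C=1 D=0 ZF=0 PC=4
Step 5: PC=4 exec 'SUB A, 1'. After: A=3 B=2 C=1 D=0 ZF=0 PC=5
Step 6: PC=5 exec 'JNZ 2'. After: A=3 B=2 C=1 D=0 ZF=0 PC=2
Step 7: PC=2 exec 'SUB C, 1'. After: A=3 B=2 C=0 D=0 ZF=1 PC=3
Step 8: PC=3 exec 'MUL C, C'. After: A=3 B=2 C=0 D=0 ZF=1 PC=4
Step 9: PC=4 exec 'SUB A, 1'. After: A=2 B=2 C=0 D=0 ZF=0 PC=5
Step 10: PC=5 exec 'JNZ 2'. After: A=2 B=2 C=0 D=0 ZF=0 PC=2
Step 11: PC=2 exec 'SUB C, 1'. After: A=2 B=2 C=-1 D=0 ZF=0 PC=3
Step 12: PC=3 exec 'MUL C, C'. After: A=2 B=2 C=1 D=0 ZF=0 PC=4
Step 13: PC=4 exec 'SUB A, 1'. After: A=1 B=2 C=1 D=0 ZF=0 PC=5
Step 14: PC=5 exec 'JNZ 2'. After: A=1 B=2 C=1 D=0 ZF=0 PC=2
Step 15: PC=2 exec 'SUB C, 1'. After: A=1 B=2 C=0 D=0 ZF=1 PC=3
Step 16: PC=3 exec 'MUL C, C'. After: A=1 B=2 C=0 D=0 ZF=1 PC=4
Step 17: PC=4 exec 'SUB A, 1'. After: A=0 B=2 C=0 D=0 ZF=1 PC=5
Step 18: PC=5 exec 'JNZ 2'. After: A=0 B=2 C=0 D=0 ZF=1 PC=6
Step 19: PC=6 exec 'HALT'. After: A=0 B=2 C=0 D=0 ZF=1 PC=6 HALTED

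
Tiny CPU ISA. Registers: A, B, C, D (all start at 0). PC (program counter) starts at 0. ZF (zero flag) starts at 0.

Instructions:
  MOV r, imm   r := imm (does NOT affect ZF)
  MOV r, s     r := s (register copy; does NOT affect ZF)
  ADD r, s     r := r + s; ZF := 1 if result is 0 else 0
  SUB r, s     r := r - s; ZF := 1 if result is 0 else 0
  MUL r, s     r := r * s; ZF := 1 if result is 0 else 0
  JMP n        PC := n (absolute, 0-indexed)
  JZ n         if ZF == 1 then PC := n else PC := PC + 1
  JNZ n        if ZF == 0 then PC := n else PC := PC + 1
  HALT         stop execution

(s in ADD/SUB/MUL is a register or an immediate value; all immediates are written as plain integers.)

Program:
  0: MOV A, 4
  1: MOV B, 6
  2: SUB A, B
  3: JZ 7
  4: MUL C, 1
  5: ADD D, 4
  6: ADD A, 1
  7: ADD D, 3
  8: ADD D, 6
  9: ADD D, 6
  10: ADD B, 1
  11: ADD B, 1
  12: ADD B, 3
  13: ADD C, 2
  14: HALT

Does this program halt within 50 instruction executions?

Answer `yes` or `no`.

Step 1: PC=0 exec 'MOV A, 4'. After: A=4 B=0 C=0 D=0 ZF=0 PC=1
Step 2: PC=1 exec 'MOV B, 6'. After: A=4 B=6 C=0 D=0 ZF=0 PC=2
Step 3: PC=2 exec 'SUB A, B'. After: A=-2 B=6 C=0 D=0 ZF=0 PC=3
Step 4: PC=3 exec 'JZ 7'. After: A=-2 B=6 C=0 D=0 ZF=0 PC=4
Step 5: PC=4 exec 'MUL C, 1'. After: A=-2 B=6 C=0 D=0 ZF=1 PC=5
Step 6: PC=5 exec 'ADD D, 4'. After: A=-2 B=6 C=0 D=4 ZF=0 PC=6
Step 7: PC=6 exec 'ADD A, 1'. After: A=-1 B=6 C=0 D=4 ZF=0 PC=7
Step 8: PC=7 exec 'ADD D, 3'. After: A=-1 B=6 C=0 D=7 ZF=0 PC=8
Step 9: PC=8 exec 'ADD D, 6'. After: A=-1 B=6 C=0 D=13 ZF=0 PC=9
Step 10: PC=9 exec 'ADD D, 6'. After: A=-1 B=6 C=0 D=19 ZF=0 PC=10
Step 11: PC=10 exec 'ADD B, 1'. After: A=-1 B=7 C=0 D=19 ZF=0 PC=11
Step 12: PC=11 exec 'ADD B, 1'. After: A=-1 B=8 C=0 D=19 ZF=0 PC=12
Step 13: PC=12 exec 'ADD B, 3'. After: A=-1 B=11 C=0 D=19 ZF=0 PC=13
Step 14: PC=13 exec 'ADD C, 2'. After: A=-1 B=11 C=2 D=19 ZF=0 PC=14
Step 15: PC=14 exec 'HALT'. After: A=-1 B=11 C=2 D=19 ZF=0 PC=14 HALTED

Answer: yes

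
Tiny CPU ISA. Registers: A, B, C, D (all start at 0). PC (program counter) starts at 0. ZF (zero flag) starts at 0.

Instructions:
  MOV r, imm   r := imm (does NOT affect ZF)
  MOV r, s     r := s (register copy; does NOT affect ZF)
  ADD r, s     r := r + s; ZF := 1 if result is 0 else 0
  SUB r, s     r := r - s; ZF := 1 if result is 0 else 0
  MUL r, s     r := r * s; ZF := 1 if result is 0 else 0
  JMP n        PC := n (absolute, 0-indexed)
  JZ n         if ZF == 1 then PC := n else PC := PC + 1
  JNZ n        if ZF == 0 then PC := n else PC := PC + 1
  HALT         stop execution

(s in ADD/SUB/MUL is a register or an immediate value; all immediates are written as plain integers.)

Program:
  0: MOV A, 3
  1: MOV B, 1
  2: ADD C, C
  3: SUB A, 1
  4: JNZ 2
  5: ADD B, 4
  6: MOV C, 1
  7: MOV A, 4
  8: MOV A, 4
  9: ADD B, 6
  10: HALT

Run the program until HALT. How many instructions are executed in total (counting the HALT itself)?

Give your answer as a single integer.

Step 1: PC=0 exec 'MOV A, 3'. After: A=3 B=0 C=0 D=0 ZF=0 PC=1
Step 2: PC=1 exec 'MOV B, 1'. After: A=3 B=1 C=0 D=0 ZF=0 PC=2
Step 3: PC=2 exec 'ADD C, C'. After: A=3 B=1 C=0 D=0 ZF=1 PC=3
Step 4: PC=3 exec 'SUB A, 1'. After: A=2 B=1 C=0 D=0 ZF=0 PC=4
Step 5: PC=4 exec 'JNZ 2'. After: A=2 B=1 C=0 D=0 ZF=0 PC=2
Step 6: PC=2 exec 'ADD C, C'. After: A=2 B=1 C=0 D=0 ZF=1 PC=3
Step 7: PC=3 exec 'SUB A, 1'. After: A=1 B=1 C=0 D=0 ZF=0 PC=4
Step 8: PC=4 exec 'JNZ 2'. After: A=1 B=1 C=0 D=0 ZF=0 PC=2
Step 9: PC=2 exec 'ADD C, C'. After: A=1 B=1 C=0 D=0 ZF=1 PC=3
Step 10: PC=3 exec 'SUB A, 1'. After: A=0 B=1 C=0 D=0 ZF=1 PC=4
Step 11: PC=4 exec 'JNZ 2'. After: A=0 B=1 C=0 D=0 ZF=1 PC=5
Step 12: PC=5 exec 'ADD B, 4'. After: A=0 B=5 C=0 D=0 ZF=0 PC=6
Step 13: PC=6 exec 'MOV C, 1'. After: A=0 B=5 C=1 D=0 ZF=0 PC=7
Step 14: PC=7 exec 'MOV A, 4'. After: A=4 B=5 C=1 D=0 ZF=0 PC=8
Step 15: PC=8 exec 'MOV A, 4'. After: A=4 B=5 C=1 D=0 ZF=0 PC=9
Step 16: PC=9 exec 'ADD B, 6'. After: A=4 B=11 C=1 D=0 ZF=0 PC=10
Step 17: PC=10 exec 'HALT'. After: A=4 B=11 C=1 D=0 ZF=0 PC=10 HALTED
Total instructions executed: 17

Answer: 17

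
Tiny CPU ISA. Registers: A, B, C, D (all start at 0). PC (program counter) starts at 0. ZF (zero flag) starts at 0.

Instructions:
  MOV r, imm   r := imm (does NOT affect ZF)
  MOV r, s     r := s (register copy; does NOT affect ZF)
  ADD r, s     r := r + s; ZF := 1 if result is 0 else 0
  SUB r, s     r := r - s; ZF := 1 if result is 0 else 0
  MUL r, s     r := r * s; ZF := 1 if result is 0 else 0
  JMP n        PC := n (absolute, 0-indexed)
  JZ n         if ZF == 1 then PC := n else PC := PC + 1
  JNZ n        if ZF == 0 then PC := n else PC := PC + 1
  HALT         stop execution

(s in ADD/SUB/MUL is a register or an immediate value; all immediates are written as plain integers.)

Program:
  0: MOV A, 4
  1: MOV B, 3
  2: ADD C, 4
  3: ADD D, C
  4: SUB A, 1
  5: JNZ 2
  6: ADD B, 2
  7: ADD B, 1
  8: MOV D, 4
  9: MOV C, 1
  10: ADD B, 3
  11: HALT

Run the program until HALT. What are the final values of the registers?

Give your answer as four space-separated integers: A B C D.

Step 1: PC=0 exec 'MOV A, 4'. After: A=4 B=0 C=0 D=0 ZF=0 PC=1
Step 2: PC=1 exec 'MOV B, 3'. After: A=4 B=3 C=0 D=0 ZF=0 PC=2
Step 3: PC=2 exec 'ADD C, 4'. After: A=4 B=3 C=4 D=0 ZF=0 PC=3
Step 4: PC=3 exec 'ADD D, C'. After: A=4 B=3 C=4 D=4 ZF=0 PC=4
Step 5: PC=4 exec 'SUB A, 1'. After: A=3 B=3 C=4 D=4 ZF=0 PC=5
Step 6: PC=5 exec 'JNZ 2'. After: A=3 B=3 C=4 D=4 ZF=0 PC=2
Step 7: PC=2 exec 'ADD C, 4'. After: A=3 B=3 C=8 D=4 ZF=0 PC=3
Step 8: PC=3 exec 'ADD D, C'. After: A=3 B=3 C=8 D=12 ZF=0 PC=4
Step 9: PC=4 exec 'SUB A, 1'. After: A=2 B=3 C=8 D=12 ZF=0 PC=5
Step 10: PC=5 exec 'JNZ 2'. After: A=2 B=3 C=8 D=12 ZF=0 PC=2
Step 11: PC=2 exec 'ADD C, 4'. After: A=2 B=3 C=12 D=12 ZF=0 PC=3
Step 12: PC=3 exec 'ADD D, C'. After: A=2 B=3 C=12 D=24 ZF=0 PC=4
Step 13: PC=4 exec 'SUB A, 1'. After: A=1 B=3 C=12 D=24 ZF=0 PC=5
Step 14: PC=5 exec 'JNZ 2'. After: A=1 B=3 C=12 D=24 ZF=0 PC=2
Step 15: PC=2 exec 'ADD C, 4'. After: A=1 B=3 C=16 D=24 ZF=0 PC=3
Step 16: PC=3 exec 'ADD D, C'. After: A=1 B=3 C=16 D=40 ZF=0 PC=4
Step 17: PC=4 exec 'SUB A, 1'. After: A=0 B=3 C=16 D=40 ZF=1 PC=5
Step 18: PC=5 exec 'JNZ 2'. After: A=0 B=3 C=16 D=40 ZF=1 PC=6
Step 19: PC=6 exec 'ADD B, 2'. After: A=0 B=5 C=16 D=40 ZF=0 PC=7
Step 20: PC=7 exec 'ADD B, 1'. After: A=0 B=6 C=16 D=40 ZF=0 PC=8
Step 21: PC=8 exec 'MOV D, 4'. After: A=0 B=6 C=16 D=4 ZF=0 PC=9
Step 22: PC=9 exec 'MOV C, 1'. After: A=0 B=6 C=1 D=4 ZF=0 PC=10
Step 23: PC=10 exec 'ADD B, 3'. After: A=0 B=9 C=1 D=4 ZF=0 PC=11
Step 24: PC=11 exec 'HALT'. After: A=0 B=9 C=1 D=4 ZF=0 PC=11 HALTED

Answer: 0 9 1 4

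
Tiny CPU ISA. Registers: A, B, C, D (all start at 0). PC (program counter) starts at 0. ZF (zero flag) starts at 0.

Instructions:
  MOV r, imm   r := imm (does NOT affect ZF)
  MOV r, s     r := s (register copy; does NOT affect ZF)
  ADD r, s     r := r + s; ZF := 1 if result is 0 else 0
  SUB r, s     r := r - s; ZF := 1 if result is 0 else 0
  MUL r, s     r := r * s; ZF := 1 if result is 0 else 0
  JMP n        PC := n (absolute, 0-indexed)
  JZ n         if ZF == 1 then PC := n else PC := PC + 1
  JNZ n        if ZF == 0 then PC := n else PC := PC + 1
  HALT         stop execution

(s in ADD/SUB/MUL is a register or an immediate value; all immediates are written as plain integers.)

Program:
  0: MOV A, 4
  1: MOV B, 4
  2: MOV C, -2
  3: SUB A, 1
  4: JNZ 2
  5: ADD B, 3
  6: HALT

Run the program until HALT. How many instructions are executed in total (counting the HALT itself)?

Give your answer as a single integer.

Answer: 16

Derivation:
Step 1: PC=0 exec 'MOV A, 4'. After: A=4 B=0 C=0 D=0 ZF=0 PC=1
Step 2: PC=1 exec 'MOV B, 4'. After: A=4 B=4 C=0 D=0 ZF=0 PC=2
Step 3: PC=2 exec 'MOV C, -2'. After: A=4 B=4 C=-2 D=0 ZF=0 PC=3
Step 4: PC=3 exec 'SUB A, 1'. After: A=3 B=4 C=-2 D=0 ZF=0 PC=4
Step 5: PC=4 exec 'JNZ 2'. After: A=3 B=4 C=-2 D=0 ZF=0 PC=2
Step 6: PC=2 exec 'MOV C, -2'. After: A=3 B=4 C=-2 D=0 ZF=0 PC=3
Step 7: PC=3 exec 'SUB A, 1'. After: A=2 B=4 C=-2 D=0 ZF=0 PC=4
Step 8: PC=4 exec 'JNZ 2'. After: A=2 B=4 C=-2 D=0 ZF=0 PC=2
Step 9: PC=2 exec 'MOV C, -2'. After: A=2 B=4 C=-2 D=0 ZF=0 PC=3
Step 10: PC=3 exec 'SUB A, 1'. After: A=1 B=4 C=-2 D=0 ZF=0 PC=4
Step 11: PC=4 exec 'JNZ 2'. After: A=1 B=4 C=-2 D=0 ZF=0 PC=2
Step 12: PC=2 exec 'MOV C, -2'. After: A=1 B=4 C=-2 D=0 ZF=0 PC=3
Step 13: PC=3 exec 'SUB A, 1'. After: A=0 B=4 C=-2 D=0 ZF=1 PC=4
Step 14: PC=4 exec 'JNZ 2'. After: A=0 B=4 C=-2 D=0 ZF=1 PC=5
Step 15: PC=5 exec 'ADD B, 3'. After: A=0 B=7 C=-2 D=0 ZF=0 PC=6
Step 16: PC=6 exec 'HALT'. After: A=0 B=7 C=-2 D=0 ZF=0 PC=6 HALTED
Total instructions executed: 16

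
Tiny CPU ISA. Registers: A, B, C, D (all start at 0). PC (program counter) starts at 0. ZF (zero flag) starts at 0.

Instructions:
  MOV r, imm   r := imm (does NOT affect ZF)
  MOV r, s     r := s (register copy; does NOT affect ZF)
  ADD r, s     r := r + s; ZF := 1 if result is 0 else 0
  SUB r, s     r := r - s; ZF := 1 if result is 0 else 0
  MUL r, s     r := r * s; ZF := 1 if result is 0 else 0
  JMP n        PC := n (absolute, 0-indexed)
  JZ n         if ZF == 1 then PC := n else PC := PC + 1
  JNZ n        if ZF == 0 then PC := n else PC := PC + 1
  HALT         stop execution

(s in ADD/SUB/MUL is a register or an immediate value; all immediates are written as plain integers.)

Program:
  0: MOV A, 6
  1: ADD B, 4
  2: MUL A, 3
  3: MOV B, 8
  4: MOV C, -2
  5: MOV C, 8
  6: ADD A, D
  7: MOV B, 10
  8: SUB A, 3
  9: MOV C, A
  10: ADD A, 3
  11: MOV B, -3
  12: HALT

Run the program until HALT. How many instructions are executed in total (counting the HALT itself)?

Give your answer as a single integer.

Answer: 13

Derivation:
Step 1: PC=0 exec 'MOV A, 6'. After: A=6 B=0 C=0 D=0 ZF=0 PC=1
Step 2: PC=1 exec 'ADD B, 4'. After: A=6 B=4 C=0 D=0 ZF=0 PC=2
Step 3: PC=2 exec 'MUL A, 3'. After: A=18 B=4 C=0 D=0 ZF=0 PC=3
Step 4: PC=3 exec 'MOV B, 8'. After: A=18 B=8 C=0 D=0 ZF=0 PC=4
Step 5: PC=4 exec 'MOV C, -2'. After: A=18 B=8 C=-2 D=0 ZF=0 PC=5
Step 6: PC=5 exec 'MOV C, 8'. After: A=18 B=8 C=8 D=0 ZF=0 PC=6
Step 7: PC=6 exec 'ADD A, D'. After: A=18 B=8 C=8 D=0 ZF=0 PC=7
Step 8: PC=7 exec 'MOV B, 10'. After: A=18 B=10 C=8 D=0 ZF=0 PC=8
Step 9: PC=8 exec 'SUB A, 3'. After: A=15 B=10 C=8 D=0 ZF=0 PC=9
Step 10: PC=9 exec 'MOV C, A'. After: A=15 B=10 C=15 D=0 ZF=0 PC=10
Step 11: PC=10 exec 'ADD A, 3'. After: A=18 B=10 C=15 D=0 ZF=0 PC=11
Step 12: PC=11 exec 'MOV B, -3'. After: A=18 B=-3 C=15 D=0 ZF=0 PC=12
Step 13: PC=12 exec 'HALT'. After: A=18 B=-3 C=15 D=0 ZF=0 PC=12 HALTED
Total instructions executed: 13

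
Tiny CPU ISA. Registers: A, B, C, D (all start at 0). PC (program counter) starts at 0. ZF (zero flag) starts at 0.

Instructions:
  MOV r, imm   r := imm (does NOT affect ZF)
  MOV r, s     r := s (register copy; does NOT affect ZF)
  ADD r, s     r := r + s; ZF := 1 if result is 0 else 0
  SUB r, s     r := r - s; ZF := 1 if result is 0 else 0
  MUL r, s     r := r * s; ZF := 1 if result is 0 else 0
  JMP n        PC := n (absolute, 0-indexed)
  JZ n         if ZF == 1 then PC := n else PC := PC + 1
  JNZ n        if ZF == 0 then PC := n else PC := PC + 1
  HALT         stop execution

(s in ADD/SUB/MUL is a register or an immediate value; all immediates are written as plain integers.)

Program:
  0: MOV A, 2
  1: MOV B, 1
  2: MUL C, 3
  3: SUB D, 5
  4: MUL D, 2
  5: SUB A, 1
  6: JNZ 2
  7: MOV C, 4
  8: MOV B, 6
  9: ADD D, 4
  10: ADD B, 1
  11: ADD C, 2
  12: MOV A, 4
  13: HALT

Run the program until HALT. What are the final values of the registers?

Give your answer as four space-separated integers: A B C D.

Step 1: PC=0 exec 'MOV A, 2'. After: A=2 B=0 C=0 D=0 ZF=0 PC=1
Step 2: PC=1 exec 'MOV B, 1'. After: A=2 B=1 C=0 D=0 ZF=0 PC=2
Step 3: PC=2 exec 'MUL C, 3'. After: A=2 B=1 C=0 D=0 ZF=1 PC=3
Step 4: PC=3 exec 'SUB D, 5'. After: A=2 B=1 C=0 D=-5 ZF=0 PC=4
Step 5: PC=4 exec 'MUL D, 2'. After: A=2 B=1 C=0 D=-10 ZF=0 PC=5
Step 6: PC=5 exec 'SUB A, 1'. After: A=1 B=1 C=0 D=-10 ZF=0 PC=6
Step 7: PC=6 exec 'JNZ 2'. After: A=1 B=1 C=0 D=-10 ZF=0 PC=2
Step 8: PC=2 exec 'MUL C, 3'. After: A=1 B=1 C=0 D=-10 ZF=1 PC=3
Step 9: PC=3 exec 'SUB D, 5'. After: A=1 B=1 C=0 D=-15 ZF=0 PC=4
Step 10: PC=4 exec 'MUL D, 2'. After: A=1 B=1 C=0 D=-30 ZF=0 PC=5
Step 11: PC=5 exec 'SUB A, 1'. After: A=0 B=1 C=0 D=-30 ZF=1 PC=6
Step 12: PC=6 exec 'JNZ 2'. After: A=0 B=1 C=0 D=-30 ZF=1 PC=7
Step 13: PC=7 exec 'MOV C, 4'. After: A=0 B=1 C=4 D=-30 ZF=1 PC=8
Step 14: PC=8 exec 'MOV B, 6'. After: A=0 B=6 C=4 D=-30 ZF=1 PC=9
Step 15: PC=9 exec 'ADD D, 4'. After: A=0 B=6 C=4 D=-26 ZF=0 PC=10
Step 16: PC=10 exec 'ADD B, 1'. After: A=0 B=7 C=4 D=-26 ZF=0 PC=11
Step 17: PC=11 exec 'ADD C, 2'. After: A=0 B=7 C=6 D=-26 ZF=0 PC=12
Step 18: PC=12 exec 'MOV A, 4'. After: A=4 B=7 C=6 D=-26 ZF=0 PC=13
Step 19: PC=13 exec 'HALT'. After: A=4 B=7 C=6 D=-26 ZF=0 PC=13 HALTED

Answer: 4 7 6 -26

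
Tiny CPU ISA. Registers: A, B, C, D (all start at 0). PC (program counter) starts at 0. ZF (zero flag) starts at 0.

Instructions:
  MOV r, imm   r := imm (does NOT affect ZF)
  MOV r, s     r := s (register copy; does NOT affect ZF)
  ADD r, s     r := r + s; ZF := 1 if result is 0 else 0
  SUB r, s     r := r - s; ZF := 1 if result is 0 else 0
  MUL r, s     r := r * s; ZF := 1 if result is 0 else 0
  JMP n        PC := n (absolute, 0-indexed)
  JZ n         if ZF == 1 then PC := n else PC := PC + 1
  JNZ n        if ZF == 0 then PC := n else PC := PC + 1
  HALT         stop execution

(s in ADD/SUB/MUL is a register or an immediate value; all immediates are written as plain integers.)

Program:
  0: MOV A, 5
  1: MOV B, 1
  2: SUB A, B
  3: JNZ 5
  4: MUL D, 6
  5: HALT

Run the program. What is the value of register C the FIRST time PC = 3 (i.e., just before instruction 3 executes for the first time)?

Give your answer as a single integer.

Step 1: PC=0 exec 'MOV A, 5'. After: A=5 B=0 C=0 D=0 ZF=0 PC=1
Step 2: PC=1 exec 'MOV B, 1'. After: A=5 B=1 C=0 D=0 ZF=0 PC=2
Step 3: PC=2 exec 'SUB A, B'. After: A=4 B=1 C=0 D=0 ZF=0 PC=3
First time PC=3: C=0

0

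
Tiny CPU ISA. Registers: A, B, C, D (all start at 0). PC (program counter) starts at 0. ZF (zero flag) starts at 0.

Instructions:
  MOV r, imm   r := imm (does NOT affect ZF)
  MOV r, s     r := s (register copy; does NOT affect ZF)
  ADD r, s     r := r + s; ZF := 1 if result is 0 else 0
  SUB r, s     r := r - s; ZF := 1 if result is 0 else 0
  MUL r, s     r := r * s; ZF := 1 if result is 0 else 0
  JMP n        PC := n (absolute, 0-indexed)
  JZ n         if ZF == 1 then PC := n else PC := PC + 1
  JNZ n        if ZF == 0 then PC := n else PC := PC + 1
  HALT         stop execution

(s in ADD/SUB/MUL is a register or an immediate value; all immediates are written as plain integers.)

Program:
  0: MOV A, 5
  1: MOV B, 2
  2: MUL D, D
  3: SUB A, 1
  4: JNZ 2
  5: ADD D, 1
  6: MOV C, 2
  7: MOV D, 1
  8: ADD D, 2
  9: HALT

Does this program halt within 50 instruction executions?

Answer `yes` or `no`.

Answer: yes

Derivation:
Step 1: PC=0 exec 'MOV A, 5'. After: A=5 B=0 C=0 D=0 ZF=0 PC=1
Step 2: PC=1 exec 'MOV B, 2'. After: A=5 B=2 C=0 D=0 ZF=0 PC=2
Step 3: PC=2 exec 'MUL D, D'. After: A=5 B=2 C=0 D=0 ZF=1 PC=3
Step 4: PC=3 exec 'SUB A, 1'. After: A=4 B=2 C=0 D=0 ZF=0 PC=4
Step 5: PC=4 exec 'JNZ 2'. After: A=4 B=2 C=0 D=0 ZF=0 PC=2
Step 6: PC=2 exec 'MUL D, D'. After: A=4 B=2 C=0 D=0 ZF=1 PC=3
Step 7: PC=3 exec 'SUB A, 1'. After: A=3 B=2 C=0 D=0 ZF=0 PC=4
Step 8: PC=4 exec 'JNZ 2'. After: A=3 B=2 C=0 D=0 ZF=0 PC=2
Step 9: PC=2 exec 'MUL D, D'. After: A=3 B=2 C=0 D=0 ZF=1 PC=3
Step 10: PC=3 exec 'SUB A, 1'. After: A=2 B=2 C=0 D=0 ZF=0 PC=4
Step 11: PC=4 exec 'JNZ 2'. After: A=2 B=2 C=0 D=0 ZF=0 PC=2
Step 12: PC=2 exec 'MUL D, D'. After: A=2 B=2 C=0 D=0 ZF=1 PC=3
Step 13: PC=3 exec 'SUB A, 1'. After: A=1 B=2 C=0 D=0 ZF=0 PC=4
Step 14: PC=4 exec 'JNZ 2'. After: A=1 B=2 C=0 D=0 ZF=0 PC=2
Step 15: PC=2 exec 'MUL D, D'. After: A=1 B=2 C=0 D=0 ZF=1 PC=3
Step 16: PC=3 exec 'SUB A, 1'. After: A=0 B=2 C=0 D=0 ZF=1 PC=4
Step 17: PC=4 exec 'JNZ 2'. After: A=0 B=2 C=0 D=0 ZF=1 PC=5
Step 18: PC=5 exec 'ADD D, 1'. After: A=0 B=2 C=0 D=1 ZF=0 PC=6
Step 19: PC=6 exec 'MOV C, 2'. After: A=0 B=2 C=2 D=1 ZF=0 PC=7
Step 20: PC=7 exec 'MOV D, 1'. After: A=0 B=2 C=2 D=1 ZF=0 PC=8
Step 21: PC=8 exec 'ADD D, 2'. After: A=0 B=2 C=2 D=3 ZF=0 PC=9
Step 22: PC=9 exec 'HALT'. After: A=0 B=2 C=2 D=3 ZF=0 PC=9 HALTED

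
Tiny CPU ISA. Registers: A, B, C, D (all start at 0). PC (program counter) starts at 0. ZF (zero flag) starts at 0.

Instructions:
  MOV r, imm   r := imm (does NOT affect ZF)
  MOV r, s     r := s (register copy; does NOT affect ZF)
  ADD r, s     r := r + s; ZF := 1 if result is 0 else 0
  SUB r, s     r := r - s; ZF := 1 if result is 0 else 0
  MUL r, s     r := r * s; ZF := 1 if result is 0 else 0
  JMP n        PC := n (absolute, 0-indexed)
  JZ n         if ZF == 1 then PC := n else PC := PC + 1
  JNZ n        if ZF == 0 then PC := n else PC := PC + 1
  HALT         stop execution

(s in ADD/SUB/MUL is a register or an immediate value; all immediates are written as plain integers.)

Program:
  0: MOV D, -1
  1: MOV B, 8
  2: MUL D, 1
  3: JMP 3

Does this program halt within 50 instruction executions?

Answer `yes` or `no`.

Answer: no

Derivation:
Step 1: PC=0 exec 'MOV D, -1'. After: A=0 B=0 C=0 D=-1 ZF=0 PC=1
Step 2: PC=1 exec 'MOV B, 8'. After: A=0 B=8 C=0 D=-1 ZF=0 PC=2
Step 3: PC=2 exec 'MUL D, 1'. After: A=0 B=8 C=0 D=-1 ZF=0 PC=3
Step 4: PC=3 exec 'JMP 3'. After: A=0 B=8 C=0 D=-1 ZF=0 PC=3
State after step 4 equals state after step 3: the program is in a cycle of length 1 and will never halt.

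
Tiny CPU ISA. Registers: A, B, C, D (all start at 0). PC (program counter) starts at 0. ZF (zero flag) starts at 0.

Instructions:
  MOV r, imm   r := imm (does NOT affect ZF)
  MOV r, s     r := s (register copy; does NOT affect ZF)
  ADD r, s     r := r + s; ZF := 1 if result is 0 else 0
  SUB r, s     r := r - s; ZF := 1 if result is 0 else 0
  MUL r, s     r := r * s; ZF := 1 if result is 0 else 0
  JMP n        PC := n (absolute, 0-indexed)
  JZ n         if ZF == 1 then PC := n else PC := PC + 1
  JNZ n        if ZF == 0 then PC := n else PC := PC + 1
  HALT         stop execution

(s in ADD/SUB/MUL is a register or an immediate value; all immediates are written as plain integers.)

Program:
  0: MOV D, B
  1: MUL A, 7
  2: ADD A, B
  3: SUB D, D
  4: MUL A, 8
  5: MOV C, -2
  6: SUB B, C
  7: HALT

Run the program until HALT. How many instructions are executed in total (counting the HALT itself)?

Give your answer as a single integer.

Step 1: PC=0 exec 'MOV D, B'. After: A=0 B=0 C=0 D=0 ZF=0 PC=1
Step 2: PC=1 exec 'MUL A, 7'. After: A=0 B=0 C=0 D=0 ZF=1 PC=2
Step 3: PC=2 exec 'ADD A, B'. After: A=0 B=0 C=0 D=0 ZF=1 PC=3
Step 4: PC=3 exec 'SUB D, D'. After: A=0 B=0 C=0 D=0 ZF=1 PC=4
Step 5: PC=4 exec 'MUL A, 8'. After: A=0 B=0 C=0 D=0 ZF=1 PC=5
Step 6: PC=5 exec 'MOV C, -2'. After: A=0 B=0 C=-2 D=0 ZF=1 PC=6
Step 7: PC=6 exec 'SUB B, C'. After: A=0 B=2 C=-2 D=0 ZF=0 PC=7
Step 8: PC=7 exec 'HALT'. After: A=0 B=2 C=-2 D=0 ZF=0 PC=7 HALTED
Total instructions executed: 8

Answer: 8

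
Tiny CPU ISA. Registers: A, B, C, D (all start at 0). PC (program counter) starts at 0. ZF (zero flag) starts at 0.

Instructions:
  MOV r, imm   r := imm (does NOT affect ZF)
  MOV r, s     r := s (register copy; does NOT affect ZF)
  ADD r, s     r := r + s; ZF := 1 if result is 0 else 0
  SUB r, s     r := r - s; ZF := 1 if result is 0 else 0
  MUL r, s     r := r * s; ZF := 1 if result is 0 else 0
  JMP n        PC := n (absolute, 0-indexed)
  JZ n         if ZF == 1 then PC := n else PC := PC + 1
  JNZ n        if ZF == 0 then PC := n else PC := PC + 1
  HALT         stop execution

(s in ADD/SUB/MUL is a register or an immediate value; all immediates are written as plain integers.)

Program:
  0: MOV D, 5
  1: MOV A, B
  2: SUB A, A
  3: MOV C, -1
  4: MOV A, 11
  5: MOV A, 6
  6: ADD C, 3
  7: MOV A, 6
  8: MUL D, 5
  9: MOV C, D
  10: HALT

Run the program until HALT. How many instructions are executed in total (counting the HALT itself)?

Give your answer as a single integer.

Answer: 11

Derivation:
Step 1: PC=0 exec 'MOV D, 5'. After: A=0 B=0 C=0 D=5 ZF=0 PC=1
Step 2: PC=1 exec 'MOV A, B'. After: A=0 B=0 C=0 D=5 ZF=0 PC=2
Step 3: PC=2 exec 'SUB A, A'. After: A=0 B=0 C=0 D=5 ZF=1 PC=3
Step 4: PC=3 exec 'MOV C, -1'. After: A=0 B=0 C=-1 D=5 ZF=1 PC=4
Step 5: PC=4 exec 'MOV A, 11'. After: A=11 B=0 C=-1 D=5 ZF=1 PC=5
Step 6: PC=5 exec 'MOV A, 6'. After: A=6 B=0 C=-1 D=5 ZF=1 PC=6
Step 7: PC=6 exec 'ADD C, 3'. After: A=6 B=0 C=2 D=5 ZF=0 PC=7
Step 8: PC=7 exec 'MOV A, 6'. After: A=6 B=0 C=2 D=5 ZF=0 PC=8
Step 9: PC=8 exec 'MUL D, 5'. After: A=6 B=0 C=2 D=25 ZF=0 PC=9
Step 10: PC=9 exec 'MOV C, D'. After: A=6 B=0 C=25 D=25 ZF=0 PC=10
Step 11: PC=10 exec 'HALT'. After: A=6 B=0 C=25 D=25 ZF=0 PC=10 HALTED
Total instructions executed: 11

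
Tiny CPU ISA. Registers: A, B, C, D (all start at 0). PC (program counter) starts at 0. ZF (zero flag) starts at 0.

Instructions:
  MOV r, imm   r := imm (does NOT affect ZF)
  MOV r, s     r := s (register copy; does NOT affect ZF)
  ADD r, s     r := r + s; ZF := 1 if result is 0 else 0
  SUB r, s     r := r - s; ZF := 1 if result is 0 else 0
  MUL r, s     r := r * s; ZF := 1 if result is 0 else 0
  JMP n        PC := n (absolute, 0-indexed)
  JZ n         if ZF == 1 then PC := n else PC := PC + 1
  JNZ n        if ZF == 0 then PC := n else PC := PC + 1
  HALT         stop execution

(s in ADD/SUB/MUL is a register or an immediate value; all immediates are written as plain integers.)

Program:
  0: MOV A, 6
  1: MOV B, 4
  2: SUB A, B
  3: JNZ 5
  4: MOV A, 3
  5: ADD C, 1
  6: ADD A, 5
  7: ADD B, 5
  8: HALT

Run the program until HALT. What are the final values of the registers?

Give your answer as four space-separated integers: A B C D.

Step 1: PC=0 exec 'MOV A, 6'. After: A=6 B=0 C=0 D=0 ZF=0 PC=1
Step 2: PC=1 exec 'MOV B, 4'. After: A=6 B=4 C=0 D=0 ZF=0 PC=2
Step 3: PC=2 exec 'SUB A, B'. After: A=2 B=4 C=0 D=0 ZF=0 PC=3
Step 4: PC=3 exec 'JNZ 5'. After: A=2 B=4 C=0 D=0 ZF=0 PC=5
Step 5: PC=5 exec 'ADD C, 1'. After: A=2 B=4 C=1 D=0 ZF=0 PC=6
Step 6: PC=6 exec 'ADD A, 5'. After: A=7 B=4 C=1 D=0 ZF=0 PC=7
Step 7: PC=7 exec 'ADD B, 5'. After: A=7 B=9 C=1 D=0 ZF=0 PC=8
Step 8: PC=8 exec 'HALT'. After: A=7 B=9 C=1 D=0 ZF=0 PC=8 HALTED

Answer: 7 9 1 0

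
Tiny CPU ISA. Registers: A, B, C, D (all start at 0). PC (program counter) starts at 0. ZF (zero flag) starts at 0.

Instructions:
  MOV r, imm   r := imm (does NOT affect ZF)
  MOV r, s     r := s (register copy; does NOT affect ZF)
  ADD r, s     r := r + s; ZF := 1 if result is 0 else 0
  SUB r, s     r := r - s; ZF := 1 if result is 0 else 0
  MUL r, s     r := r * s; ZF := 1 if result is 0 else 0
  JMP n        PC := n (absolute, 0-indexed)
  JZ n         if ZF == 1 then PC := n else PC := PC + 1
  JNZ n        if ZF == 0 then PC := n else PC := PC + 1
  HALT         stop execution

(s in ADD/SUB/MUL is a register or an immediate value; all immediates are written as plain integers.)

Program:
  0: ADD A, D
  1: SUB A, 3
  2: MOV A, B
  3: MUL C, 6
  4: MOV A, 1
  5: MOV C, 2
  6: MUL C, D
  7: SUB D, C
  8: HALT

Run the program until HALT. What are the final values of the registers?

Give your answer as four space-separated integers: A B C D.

Step 1: PC=0 exec 'ADD A, D'. After: A=0 B=0 C=0 D=0 ZF=1 PC=1
Step 2: PC=1 exec 'SUB A, 3'. After: A=-3 B=0 C=0 D=0 ZF=0 PC=2
Step 3: PC=2 exec 'MOV A, B'. After: A=0 B=0 C=0 D=0 ZF=0 PC=3
Step 4: PC=3 exec 'MUL C, 6'. After: A=0 B=0 C=0 D=0 ZF=1 PC=4
Step 5: PC=4 exec 'MOV A, 1'. After: A=1 B=0 C=0 D=0 ZF=1 PC=5
Step 6: PC=5 exec 'MOV C, 2'. After: A=1 B=0 C=2 D=0 ZF=1 PC=6
Step 7: PC=6 exec 'MUL C, D'. After: A=1 B=0 C=0 D=0 ZF=1 PC=7
Step 8: PC=7 exec 'SUB D, C'. After: A=1 B=0 C=0 D=0 ZF=1 PC=8
Step 9: PC=8 exec 'HALT'. After: A=1 B=0 C=0 D=0 ZF=1 PC=8 HALTED

Answer: 1 0 0 0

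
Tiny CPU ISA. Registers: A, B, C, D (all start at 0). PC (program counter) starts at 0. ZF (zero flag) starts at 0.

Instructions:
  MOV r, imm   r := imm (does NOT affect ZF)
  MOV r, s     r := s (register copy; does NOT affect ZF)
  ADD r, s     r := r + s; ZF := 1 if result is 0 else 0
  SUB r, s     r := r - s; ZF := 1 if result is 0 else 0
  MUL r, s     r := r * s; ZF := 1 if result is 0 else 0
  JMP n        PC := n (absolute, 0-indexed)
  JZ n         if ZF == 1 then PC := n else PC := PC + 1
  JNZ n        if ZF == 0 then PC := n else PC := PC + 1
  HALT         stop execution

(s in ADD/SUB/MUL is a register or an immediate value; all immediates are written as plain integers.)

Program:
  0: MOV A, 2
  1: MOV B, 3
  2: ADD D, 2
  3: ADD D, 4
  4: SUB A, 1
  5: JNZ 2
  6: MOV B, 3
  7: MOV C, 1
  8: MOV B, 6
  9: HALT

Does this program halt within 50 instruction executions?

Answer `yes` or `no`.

Step 1: PC=0 exec 'MOV A, 2'. After: A=2 B=0 C=0 D=0 ZF=0 PC=1
Step 2: PC=1 exec 'MOV B, 3'. After: A=2 B=3 C=0 D=0 ZF=0 PC=2
Step 3: PC=2 exec 'ADD D, 2'. After: A=2 B=3 C=0 D=2 ZF=0 PC=3
Step 4: PC=3 exec 'ADD D, 4'. After: A=2 B=3 C=0 D=6 ZF=0 PC=4
Step 5: PC=4 exec 'SUB A, 1'. After: A=1 B=3 C=0 D=6 ZF=0 PC=5
Step 6: PC=5 exec 'JNZ 2'. After: A=1 B=3 C=0 D=6 ZF=0 PC=2
Step 7: PC=2 exec 'ADD D, 2'. After: A=1 B=3 C=0 D=8 ZF=0 PC=3
Step 8: PC=3 exec 'ADD D, 4'. After: A=1 B=3 C=0 D=12 ZF=0 PC=4
Step 9: PC=4 exec 'SUB A, 1'. After: A=0 B=3 C=0 D=12 ZF=1 PC=5
Step 10: PC=5 exec 'JNZ 2'. After: A=0 B=3 C=0 D=12 ZF=1 PC=6
Step 11: PC=6 exec 'MOV B, 3'. After: A=0 B=3 C=0 D=12 ZF=1 PC=7
Step 12: PC=7 exec 'MOV C, 1'. After: A=0 B=3 C=1 D=12 ZF=1 PC=8
Step 13: PC=8 exec 'MOV B, 6'. After: A=0 B=6 C=1 D=12 ZF=1 PC=9
Step 14: PC=9 exec 'HALT'. After: A=0 B=6 C=1 D=12 ZF=1 PC=9 HALTED

Answer: yes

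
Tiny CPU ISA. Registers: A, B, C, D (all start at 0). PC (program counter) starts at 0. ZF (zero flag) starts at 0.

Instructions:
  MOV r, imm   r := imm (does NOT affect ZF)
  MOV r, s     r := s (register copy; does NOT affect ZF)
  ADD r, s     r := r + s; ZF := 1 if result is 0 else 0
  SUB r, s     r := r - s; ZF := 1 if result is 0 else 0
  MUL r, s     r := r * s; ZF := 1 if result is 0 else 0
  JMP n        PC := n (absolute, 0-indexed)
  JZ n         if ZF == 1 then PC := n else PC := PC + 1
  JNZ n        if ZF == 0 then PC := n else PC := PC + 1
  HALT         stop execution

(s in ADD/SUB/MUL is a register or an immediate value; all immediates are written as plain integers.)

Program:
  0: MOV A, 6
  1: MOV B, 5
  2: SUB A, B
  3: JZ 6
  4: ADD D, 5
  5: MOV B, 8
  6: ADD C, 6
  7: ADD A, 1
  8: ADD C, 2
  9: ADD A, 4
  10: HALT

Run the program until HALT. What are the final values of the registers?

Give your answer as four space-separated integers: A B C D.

Answer: 6 8 8 5

Derivation:
Step 1: PC=0 exec 'MOV A, 6'. After: A=6 B=0 C=0 D=0 ZF=0 PC=1
Step 2: PC=1 exec 'MOV B, 5'. After: A=6 B=5 C=0 D=0 ZF=0 PC=2
Step 3: PC=2 exec 'SUB A, B'. After: A=1 B=5 C=0 D=0 ZF=0 PC=3
Step 4: PC=3 exec 'JZ 6'. After: A=1 B=5 C=0 D=0 ZF=0 PC=4
Step 5: PC=4 exec 'ADD D, 5'. After: A=1 B=5 C=0 D=5 ZF=0 PC=5
Step 6: PC=5 exec 'MOV B, 8'. After: A=1 B=8 C=0 D=5 ZF=0 PC=6
Step 7: PC=6 exec 'ADD C, 6'. After: A=1 B=8 C=6 D=5 ZF=0 PC=7
Step 8: PC=7 exec 'ADD A, 1'. After: A=2 B=8 C=6 D=5 ZF=0 PC=8
Step 9: PC=8 exec 'ADD C, 2'. After: A=2 B=8 C=8 D=5 ZF=0 PC=9
Step 10: PC=9 exec 'ADD A, 4'. After: A=6 B=8 C=8 D=5 ZF=0 PC=10
Step 11: PC=10 exec 'HALT'. After: A=6 B=8 C=8 D=5 ZF=0 PC=10 HALTED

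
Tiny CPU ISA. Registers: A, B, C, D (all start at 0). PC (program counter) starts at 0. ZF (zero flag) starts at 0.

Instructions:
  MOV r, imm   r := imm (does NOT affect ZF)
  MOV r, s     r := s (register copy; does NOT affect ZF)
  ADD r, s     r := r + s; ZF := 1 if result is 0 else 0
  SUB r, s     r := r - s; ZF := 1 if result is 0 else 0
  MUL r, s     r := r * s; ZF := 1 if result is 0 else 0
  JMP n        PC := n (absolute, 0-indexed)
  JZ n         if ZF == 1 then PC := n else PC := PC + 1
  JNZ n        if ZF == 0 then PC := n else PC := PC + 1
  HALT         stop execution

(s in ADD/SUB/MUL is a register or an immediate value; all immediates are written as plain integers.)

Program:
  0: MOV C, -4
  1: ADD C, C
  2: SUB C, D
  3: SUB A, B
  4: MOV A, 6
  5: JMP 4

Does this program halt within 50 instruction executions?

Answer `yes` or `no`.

Answer: no

Derivation:
Step 1: PC=0 exec 'MOV C, -4'. After: A=0 B=0 C=-4 D=0 ZF=0 PC=1
Step 2: PC=1 exec 'ADD C, C'. After: A=0 B=0 C=-8 D=0 ZF=0 PC=2
Step 3: PC=2 exec 'SUB C, D'. After: A=0 B=0 C=-8 D=0 ZF=0 PC=3
Step 4: PC=3 exec 'SUB A, B'. After: A=0 B=0 C=-8 D=0 ZF=1 PC=4
Step 5: PC=4 exec 'MOV A, 6'. After: A=6 B=0 C=-8 D=0 ZF=1 PC=5
Step 6: PC=5 exec 'JMP 4'. After: A=6 B=0 C=-8 D=0 ZF=1 PC=4
Step 7: PC=4 exec 'MOV A, 6'. After: A=6 B=0 C=-8 D=0 ZF=1 PC=5
State after step 7 equals state after step 5: the program is in a cycle of length 2 and will never halt.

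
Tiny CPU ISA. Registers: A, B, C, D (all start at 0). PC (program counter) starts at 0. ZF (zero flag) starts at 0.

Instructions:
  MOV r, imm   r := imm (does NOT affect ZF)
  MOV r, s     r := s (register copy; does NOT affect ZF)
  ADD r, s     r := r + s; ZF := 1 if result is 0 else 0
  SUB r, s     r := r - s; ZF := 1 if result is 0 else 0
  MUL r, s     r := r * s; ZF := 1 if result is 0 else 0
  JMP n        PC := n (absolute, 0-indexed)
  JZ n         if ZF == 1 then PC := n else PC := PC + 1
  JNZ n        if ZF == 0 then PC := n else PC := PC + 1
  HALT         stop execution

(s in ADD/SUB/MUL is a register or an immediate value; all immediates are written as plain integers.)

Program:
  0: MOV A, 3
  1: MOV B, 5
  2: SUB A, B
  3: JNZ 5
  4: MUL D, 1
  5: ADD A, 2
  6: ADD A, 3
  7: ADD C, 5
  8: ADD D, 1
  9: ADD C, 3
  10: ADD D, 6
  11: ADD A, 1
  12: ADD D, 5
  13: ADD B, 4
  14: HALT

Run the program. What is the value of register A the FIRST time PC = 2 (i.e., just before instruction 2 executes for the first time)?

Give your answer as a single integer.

Step 1: PC=0 exec 'MOV A, 3'. After: A=3 B=0 C=0 D=0 ZF=0 PC=1
Step 2: PC=1 exec 'MOV B, 5'. After: A=3 B=5 C=0 D=0 ZF=0 PC=2
First time PC=2: A=3

3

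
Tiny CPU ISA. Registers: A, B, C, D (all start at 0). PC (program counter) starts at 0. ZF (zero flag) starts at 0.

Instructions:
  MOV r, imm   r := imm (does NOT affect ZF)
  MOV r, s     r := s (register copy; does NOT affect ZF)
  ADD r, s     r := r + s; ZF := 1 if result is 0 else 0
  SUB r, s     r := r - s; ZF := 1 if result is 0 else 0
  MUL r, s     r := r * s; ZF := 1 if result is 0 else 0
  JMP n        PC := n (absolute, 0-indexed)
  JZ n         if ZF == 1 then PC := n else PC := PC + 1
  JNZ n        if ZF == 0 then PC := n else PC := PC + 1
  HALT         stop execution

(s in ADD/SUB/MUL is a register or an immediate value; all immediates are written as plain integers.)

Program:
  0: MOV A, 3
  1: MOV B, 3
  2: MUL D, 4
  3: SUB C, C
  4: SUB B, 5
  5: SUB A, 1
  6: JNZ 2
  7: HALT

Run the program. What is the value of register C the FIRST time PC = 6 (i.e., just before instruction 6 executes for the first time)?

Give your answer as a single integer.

Step 1: PC=0 exec 'MOV A, 3'. After: A=3 B=0 C=0 D=0 ZF=0 PC=1
Step 2: PC=1 exec 'MOV B, 3'. After: A=3 B=3 C=0 D=0 ZF=0 PC=2
Step 3: PC=2 exec 'MUL D, 4'. After: A=3 B=3 C=0 D=0 ZF=1 PC=3
Step 4: PC=3 exec 'SUB C, C'. After: A=3 B=3 C=0 D=0 ZF=1 PC=4
Step 5: PC=4 exec 'SUB B, 5'. After: A=3 B=-2 C=0 D=0 ZF=0 PC=5
Step 6: PC=5 exec 'SUB A, 1'. After: A=2 B=-2 C=0 D=0 ZF=0 PC=6
First time PC=6: C=0

0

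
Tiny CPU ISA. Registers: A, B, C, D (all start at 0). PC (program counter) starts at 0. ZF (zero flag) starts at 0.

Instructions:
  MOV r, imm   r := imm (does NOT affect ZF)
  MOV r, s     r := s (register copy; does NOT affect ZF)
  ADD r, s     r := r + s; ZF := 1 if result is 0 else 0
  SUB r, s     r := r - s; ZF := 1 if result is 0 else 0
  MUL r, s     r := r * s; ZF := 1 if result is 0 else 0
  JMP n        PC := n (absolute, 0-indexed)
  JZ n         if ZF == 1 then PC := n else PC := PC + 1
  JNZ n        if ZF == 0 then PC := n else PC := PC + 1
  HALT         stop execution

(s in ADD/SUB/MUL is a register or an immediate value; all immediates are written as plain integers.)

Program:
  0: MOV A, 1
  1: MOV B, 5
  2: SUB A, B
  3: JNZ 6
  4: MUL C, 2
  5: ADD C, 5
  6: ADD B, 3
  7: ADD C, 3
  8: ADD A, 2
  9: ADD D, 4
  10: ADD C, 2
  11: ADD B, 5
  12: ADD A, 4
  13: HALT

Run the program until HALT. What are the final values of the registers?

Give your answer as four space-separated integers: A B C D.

Step 1: PC=0 exec 'MOV A, 1'. After: A=1 B=0 C=0 D=0 ZF=0 PC=1
Step 2: PC=1 exec 'MOV B, 5'. After: A=1 B=5 C=0 D=0 ZF=0 PC=2
Step 3: PC=2 exec 'SUB A, B'. After: A=-4 B=5 C=0 D=0 ZF=0 PC=3
Step 4: PC=3 exec 'JNZ 6'. After: A=-4 B=5 C=0 D=0 ZF=0 PC=6
Step 5: PC=6 exec 'ADD B, 3'. After: A=-4 B=8 C=0 D=0 ZF=0 PC=7
Step 6: PC=7 exec 'ADD C, 3'. After: A=-4 B=8 C=3 D=0 ZF=0 PC=8
Step 7: PC=8 exec 'ADD A, 2'. After: A=-2 B=8 C=3 D=0 ZF=0 PC=9
Step 8: PC=9 exec 'ADD D, 4'. After: A=-2 B=8 C=3 D=4 ZF=0 PC=10
Step 9: PC=10 exec 'ADD C, 2'. After: A=-2 B=8 C=5 D=4 ZF=0 PC=11
Step 10: PC=11 exec 'ADD B, 5'. After: A=-2 B=13 C=5 D=4 ZF=0 PC=12
Step 11: PC=12 exec 'ADD A, 4'. After: A=2 B=13 C=5 D=4 ZF=0 PC=13
Step 12: PC=13 exec 'HALT'. After: A=2 B=13 C=5 D=4 ZF=0 PC=13 HALTED

Answer: 2 13 5 4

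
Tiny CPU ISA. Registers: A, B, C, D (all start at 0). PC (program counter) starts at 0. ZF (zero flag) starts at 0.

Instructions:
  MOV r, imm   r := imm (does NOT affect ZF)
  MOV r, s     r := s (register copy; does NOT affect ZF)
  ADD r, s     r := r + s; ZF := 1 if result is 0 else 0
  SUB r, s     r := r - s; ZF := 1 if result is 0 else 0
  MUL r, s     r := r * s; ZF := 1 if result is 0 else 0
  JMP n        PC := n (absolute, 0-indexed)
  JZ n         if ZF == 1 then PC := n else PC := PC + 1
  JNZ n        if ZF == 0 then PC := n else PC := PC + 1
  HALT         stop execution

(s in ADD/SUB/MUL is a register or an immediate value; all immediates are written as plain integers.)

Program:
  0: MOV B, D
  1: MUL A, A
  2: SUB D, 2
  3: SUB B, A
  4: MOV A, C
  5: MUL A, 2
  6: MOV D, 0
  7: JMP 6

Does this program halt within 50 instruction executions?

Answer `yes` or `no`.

Step 1: PC=0 exec 'MOV B, D'. After: A=0 B=0 C=0 D=0 ZF=0 PC=1
Step 2: PC=1 exec 'MUL A, A'. After: A=0 B=0 C=0 D=0 ZF=1 PC=2
Step 3: PC=2 exec 'SUB D, 2'. After: A=0 B=0 C=0 D=-2 ZF=0 PC=3
Step 4: PC=3 exec 'SUB B, A'. After: A=0 B=0 C=0 D=-2 ZF=1 PC=4
Step 5: PC=4 exec 'MOV A, C'. After: A=0 B=0 C=0 D=-2 ZF=1 PC=5
Step 6: PC=5 exec 'MUL A, 2'. After: A=0 B=0 C=0 D=-2 ZF=1 PC=6
Step 7: PC=6 exec 'MOV D, 0'. After: A=0 B=0 C=0 D=0 ZF=1 PC=7
Step 8: PC=7 exec 'JMP 6'. After: A=0 B=0 C=0 D=0 ZF=1 PC=6
Step 9: PC=6 exec 'MOV D, 0'. After: A=0 B=0 C=0 D=0 ZF=1 PC=7
State after step 9 equals state after step 7: the program is in a cycle of length 2 and will never halt.

Answer: no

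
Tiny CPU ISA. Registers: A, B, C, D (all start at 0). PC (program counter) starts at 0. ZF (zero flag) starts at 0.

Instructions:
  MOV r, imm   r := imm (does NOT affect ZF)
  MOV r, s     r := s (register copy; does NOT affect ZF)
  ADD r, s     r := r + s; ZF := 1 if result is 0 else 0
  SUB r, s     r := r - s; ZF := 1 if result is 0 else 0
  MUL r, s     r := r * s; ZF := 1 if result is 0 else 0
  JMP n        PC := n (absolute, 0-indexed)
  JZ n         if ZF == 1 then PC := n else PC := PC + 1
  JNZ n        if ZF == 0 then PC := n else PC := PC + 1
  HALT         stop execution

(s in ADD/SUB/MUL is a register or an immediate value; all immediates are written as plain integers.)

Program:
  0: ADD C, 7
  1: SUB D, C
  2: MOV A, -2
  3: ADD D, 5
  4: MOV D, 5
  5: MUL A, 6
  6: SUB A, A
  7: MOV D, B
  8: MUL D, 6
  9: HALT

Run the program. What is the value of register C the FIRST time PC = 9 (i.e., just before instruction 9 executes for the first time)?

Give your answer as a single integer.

Step 1: PC=0 exec 'ADD C, 7'. After: A=0 B=0 C=7 D=0 ZF=0 PC=1
Step 2: PC=1 exec 'SUB D, C'. After: A=0 B=0 C=7 D=-7 ZF=0 PC=2
Step 3: PC=2 exec 'MOV A, -2'. After: A=-2 B=0 C=7 D=-7 ZF=0 PC=3
Step 4: PC=3 exec 'ADD D, 5'. After: A=-2 B=0 C=7 D=-2 ZF=0 PC=4
Step 5: PC=4 exec 'MOV D, 5'. After: A=-2 B=0 C=7 D=5 ZF=0 PC=5
Step 6: PC=5 exec 'MUL A, 6'. After: A=-12 B=0 C=7 D=5 ZF=0 PC=6
Step 7: PC=6 exec 'SUB A, A'. After: A=0 B=0 C=7 D=5 ZF=1 PC=7
Step 8: PC=7 exec 'MOV D, B'. After: A=0 B=0 C=7 D=0 ZF=1 PC=8
Step 9: PC=8 exec 'MUL D, 6'. After: A=0 B=0 C=7 D=0 ZF=1 PC=9
First time PC=9: C=7

7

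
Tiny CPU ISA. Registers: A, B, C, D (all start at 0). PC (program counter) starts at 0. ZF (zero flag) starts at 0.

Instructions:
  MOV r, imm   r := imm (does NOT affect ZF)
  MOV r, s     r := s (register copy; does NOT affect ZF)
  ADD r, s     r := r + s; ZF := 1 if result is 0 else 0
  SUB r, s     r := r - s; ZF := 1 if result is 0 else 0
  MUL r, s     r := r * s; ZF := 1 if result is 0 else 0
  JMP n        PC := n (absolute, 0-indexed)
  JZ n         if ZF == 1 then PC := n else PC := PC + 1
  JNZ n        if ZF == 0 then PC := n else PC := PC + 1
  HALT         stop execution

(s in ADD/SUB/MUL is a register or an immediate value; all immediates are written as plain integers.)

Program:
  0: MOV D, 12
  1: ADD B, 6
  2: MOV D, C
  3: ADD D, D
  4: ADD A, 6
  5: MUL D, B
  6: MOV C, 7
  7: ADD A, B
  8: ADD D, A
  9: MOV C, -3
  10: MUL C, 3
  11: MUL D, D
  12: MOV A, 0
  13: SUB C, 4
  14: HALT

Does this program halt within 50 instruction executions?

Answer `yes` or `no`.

Step 1: PC=0 exec 'MOV D, 12'. After: A=0 B=0 C=0 D=12 ZF=0 PC=1
Step 2: PC=1 exec 'ADD B, 6'. After: A=0 B=6 C=0 D=12 ZF=0 PC=2
Step 3: PC=2 exec 'MOV D, C'. After: A=0 B=6 C=0 D=0 ZF=0 PC=3
Step 4: PC=3 exec 'ADD D, D'. After: A=0 B=6 C=0 D=0 ZF=1 PC=4
Step 5: PC=4 exec 'ADD A, 6'. After: A=6 B=6 C=0 D=0 ZF=0 PC=5
Step 6: PC=5 exec 'MUL D, B'. After: A=6 B=6 C=0 D=0 ZF=1 PC=6
Step 7: PC=6 exec 'MOV C, 7'. After: A=6 B=6 C=7 D=0 ZF=1 PC=7
Step 8: PC=7 exec 'ADD A, B'. After: A=12 B=6 C=7 D=0 ZF=0 PC=8
Step 9: PC=8 exec 'ADD D, A'. After: A=12 B=6 C=7 D=12 ZF=0 PC=9
Step 10: PC=9 exec 'MOV C, -3'. After: A=12 B=6 C=-3 D=12 ZF=0 PC=10
Step 11: PC=10 exec 'MUL C, 3'. After: A=12 B=6 C=-9 D=12 ZF=0 PC=11
Step 12: PC=11 exec 'MUL D, D'. After: A=12 B=6 C=-9 D=144 ZF=0 PC=12
Step 13: PC=12 exec 'MOV A, 0'. After: A=0 B=6 C=-9 D=144 ZF=0 PC=13
Step 14: PC=13 exec 'SUB C, 4'. After: A=0 B=6 C=-13 D=144 ZF=0 PC=14
Step 15: PC=14 exec 'HALT'. After: A=0 B=6 C=-13 D=144 ZF=0 PC=14 HALTED

Answer: yes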